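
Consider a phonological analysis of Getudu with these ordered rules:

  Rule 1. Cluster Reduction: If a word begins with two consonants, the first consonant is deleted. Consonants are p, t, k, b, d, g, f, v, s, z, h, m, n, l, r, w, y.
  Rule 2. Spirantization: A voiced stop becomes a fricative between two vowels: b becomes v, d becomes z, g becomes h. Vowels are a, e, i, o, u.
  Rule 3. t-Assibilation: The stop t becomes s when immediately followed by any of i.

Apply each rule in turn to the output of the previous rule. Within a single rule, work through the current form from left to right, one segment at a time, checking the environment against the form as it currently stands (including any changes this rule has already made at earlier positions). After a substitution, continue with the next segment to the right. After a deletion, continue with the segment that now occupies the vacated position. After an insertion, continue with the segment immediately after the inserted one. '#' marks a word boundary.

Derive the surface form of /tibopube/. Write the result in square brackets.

Rule 1 Cluster Reduction: no change — [tibopube]
Rule 2 Spirantization: [tibopube] → [tivopuve]
Rule 3 t-Assibilation: [tivopuve] → [sivopuve]

[sivopuve]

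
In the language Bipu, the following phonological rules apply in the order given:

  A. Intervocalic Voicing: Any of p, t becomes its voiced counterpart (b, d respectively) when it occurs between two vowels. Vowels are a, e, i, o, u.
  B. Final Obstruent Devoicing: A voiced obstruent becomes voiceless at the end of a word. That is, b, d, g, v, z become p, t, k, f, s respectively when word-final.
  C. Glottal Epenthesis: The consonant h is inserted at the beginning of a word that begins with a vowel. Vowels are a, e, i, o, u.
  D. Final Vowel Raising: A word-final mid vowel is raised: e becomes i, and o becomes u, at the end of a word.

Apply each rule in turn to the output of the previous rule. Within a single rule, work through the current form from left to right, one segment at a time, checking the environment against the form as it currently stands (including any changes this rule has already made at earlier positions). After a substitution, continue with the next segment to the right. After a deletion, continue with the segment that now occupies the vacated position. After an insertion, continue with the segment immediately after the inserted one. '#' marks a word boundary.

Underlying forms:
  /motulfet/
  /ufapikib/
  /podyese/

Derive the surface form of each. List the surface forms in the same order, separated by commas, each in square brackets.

/motulfet/:
  A Intervocalic Voicing: [motulfet] → [modulfet]
  B Final Obstruent Devoicing: no change — [modulfet]
  C Glottal Epenthesis: no change — [modulfet]
  D Final Vowel Raising: no change — [modulfet]
/ufapikib/:
  A Intervocalic Voicing: [ufapikib] → [ufabikib]
  B Final Obstruent Devoicing: [ufabikib] → [ufabikip]
  C Glottal Epenthesis: [ufabikip] → [hufabikip]
  D Final Vowel Raising: no change — [hufabikip]
/podyese/:
  A Intervocalic Voicing: no change — [podyese]
  B Final Obstruent Devoicing: no change — [podyese]
  C Glottal Epenthesis: no change — [podyese]
  D Final Vowel Raising: [podyese] → [podyesi]

[modulfet], [hufabikip], [podyesi]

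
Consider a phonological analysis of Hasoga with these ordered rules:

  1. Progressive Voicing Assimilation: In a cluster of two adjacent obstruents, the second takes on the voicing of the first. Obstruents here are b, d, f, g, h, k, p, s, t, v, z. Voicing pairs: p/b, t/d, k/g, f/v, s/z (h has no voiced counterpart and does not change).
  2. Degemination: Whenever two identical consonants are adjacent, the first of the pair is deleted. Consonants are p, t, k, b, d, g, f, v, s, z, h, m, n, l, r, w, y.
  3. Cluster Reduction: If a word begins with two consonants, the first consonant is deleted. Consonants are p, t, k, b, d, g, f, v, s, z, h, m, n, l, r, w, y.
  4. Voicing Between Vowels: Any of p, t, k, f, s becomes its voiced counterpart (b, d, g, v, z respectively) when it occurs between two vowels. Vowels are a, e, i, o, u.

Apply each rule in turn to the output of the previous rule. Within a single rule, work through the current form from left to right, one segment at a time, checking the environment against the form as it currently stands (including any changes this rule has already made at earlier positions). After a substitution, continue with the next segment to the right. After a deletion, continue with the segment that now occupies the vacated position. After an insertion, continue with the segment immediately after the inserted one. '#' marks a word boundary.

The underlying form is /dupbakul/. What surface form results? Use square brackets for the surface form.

1 Progressive Voicing Assimilation: [dupbakul] → [duppakul]
2 Degemination: [duppakul] → [dupakul]
3 Cluster Reduction: no change — [dupakul]
4 Voicing Between Vowels: [dupakul] → [dubagul]

[dubagul]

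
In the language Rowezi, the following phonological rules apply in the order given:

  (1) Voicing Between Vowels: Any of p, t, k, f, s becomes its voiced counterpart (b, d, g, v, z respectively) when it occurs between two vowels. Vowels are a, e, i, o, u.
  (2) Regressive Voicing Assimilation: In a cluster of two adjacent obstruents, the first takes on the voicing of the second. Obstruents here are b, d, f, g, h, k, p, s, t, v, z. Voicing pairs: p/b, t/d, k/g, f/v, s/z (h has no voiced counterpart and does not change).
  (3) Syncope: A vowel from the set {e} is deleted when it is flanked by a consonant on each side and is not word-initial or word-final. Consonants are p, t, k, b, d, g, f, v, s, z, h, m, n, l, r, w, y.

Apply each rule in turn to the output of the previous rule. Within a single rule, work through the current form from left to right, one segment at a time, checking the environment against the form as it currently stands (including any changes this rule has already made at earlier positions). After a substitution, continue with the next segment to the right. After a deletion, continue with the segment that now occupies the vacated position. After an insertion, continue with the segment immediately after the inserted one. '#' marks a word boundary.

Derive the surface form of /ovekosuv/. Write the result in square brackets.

(1) Voicing Between Vowels: [ovekosuv] → [ovegozuv]
(2) Regressive Voicing Assimilation: no change — [ovegozuv]
(3) Syncope: [ovegozuv] → [ovgozuv]

[ovgozuv]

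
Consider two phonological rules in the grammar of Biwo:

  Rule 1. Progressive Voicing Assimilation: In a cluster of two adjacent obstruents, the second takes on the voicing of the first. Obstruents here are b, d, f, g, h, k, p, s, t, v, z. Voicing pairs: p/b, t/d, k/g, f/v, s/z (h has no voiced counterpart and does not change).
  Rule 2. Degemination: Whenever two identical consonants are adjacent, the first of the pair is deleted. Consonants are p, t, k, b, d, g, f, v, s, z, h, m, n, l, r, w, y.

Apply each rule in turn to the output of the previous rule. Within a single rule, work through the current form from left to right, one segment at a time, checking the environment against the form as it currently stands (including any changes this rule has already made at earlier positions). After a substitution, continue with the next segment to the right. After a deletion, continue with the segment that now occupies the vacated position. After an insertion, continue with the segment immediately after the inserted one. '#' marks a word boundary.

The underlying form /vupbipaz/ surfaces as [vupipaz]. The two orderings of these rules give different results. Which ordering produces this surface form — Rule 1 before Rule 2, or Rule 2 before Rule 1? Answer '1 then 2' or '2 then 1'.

Order 1 then 2:
  1 Progressive Voicing Assimilation: [vupbipaz] → [vuppipaz]
  2 Degemination: [vuppipaz] → [vupipaz]
  result: [vupipaz]
Order 2 then 1:
  2 Degemination: no change — [vupbipaz]
  1 Progressive Voicing Assimilation: [vupbipaz] → [vuppipaz]
  result: [vuppipaz]

1 then 2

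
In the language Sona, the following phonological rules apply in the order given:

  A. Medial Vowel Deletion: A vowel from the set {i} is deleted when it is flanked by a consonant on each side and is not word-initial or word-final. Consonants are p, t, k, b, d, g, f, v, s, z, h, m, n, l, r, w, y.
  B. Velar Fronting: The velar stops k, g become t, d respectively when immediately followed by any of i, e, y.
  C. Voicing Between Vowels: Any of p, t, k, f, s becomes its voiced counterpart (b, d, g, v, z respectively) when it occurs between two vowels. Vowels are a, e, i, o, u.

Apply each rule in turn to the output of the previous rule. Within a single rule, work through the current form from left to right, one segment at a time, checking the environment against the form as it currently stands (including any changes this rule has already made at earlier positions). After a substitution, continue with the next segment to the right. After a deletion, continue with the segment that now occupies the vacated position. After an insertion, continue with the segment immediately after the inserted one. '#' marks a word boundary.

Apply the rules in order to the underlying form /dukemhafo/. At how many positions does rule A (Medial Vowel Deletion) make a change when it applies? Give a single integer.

A Medial Vowel Deletion: no change — [dukemhafo]
B Velar Fronting: [dukemhafo] → [dutemhafo]
C Voicing Between Vowels: [dutemhafo] → [dudemhavo]
Rule A changed 0 position(s).

0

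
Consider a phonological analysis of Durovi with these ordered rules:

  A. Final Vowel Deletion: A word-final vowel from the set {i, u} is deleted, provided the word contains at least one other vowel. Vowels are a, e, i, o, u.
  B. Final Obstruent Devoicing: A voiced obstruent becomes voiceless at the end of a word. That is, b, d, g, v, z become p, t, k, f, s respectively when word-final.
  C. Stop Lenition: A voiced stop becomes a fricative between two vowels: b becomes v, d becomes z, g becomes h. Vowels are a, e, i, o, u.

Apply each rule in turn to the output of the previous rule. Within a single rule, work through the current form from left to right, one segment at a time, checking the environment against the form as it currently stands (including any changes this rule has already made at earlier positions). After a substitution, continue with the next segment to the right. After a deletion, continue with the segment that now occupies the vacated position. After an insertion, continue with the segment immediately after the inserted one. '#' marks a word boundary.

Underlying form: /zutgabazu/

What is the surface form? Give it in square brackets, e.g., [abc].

A Final Vowel Deletion: [zutgabazu] → [zutgabaz]
B Final Obstruent Devoicing: [zutgabaz] → [zutgabas]
C Stop Lenition: [zutgabas] → [zutgavas]

[zutgavas]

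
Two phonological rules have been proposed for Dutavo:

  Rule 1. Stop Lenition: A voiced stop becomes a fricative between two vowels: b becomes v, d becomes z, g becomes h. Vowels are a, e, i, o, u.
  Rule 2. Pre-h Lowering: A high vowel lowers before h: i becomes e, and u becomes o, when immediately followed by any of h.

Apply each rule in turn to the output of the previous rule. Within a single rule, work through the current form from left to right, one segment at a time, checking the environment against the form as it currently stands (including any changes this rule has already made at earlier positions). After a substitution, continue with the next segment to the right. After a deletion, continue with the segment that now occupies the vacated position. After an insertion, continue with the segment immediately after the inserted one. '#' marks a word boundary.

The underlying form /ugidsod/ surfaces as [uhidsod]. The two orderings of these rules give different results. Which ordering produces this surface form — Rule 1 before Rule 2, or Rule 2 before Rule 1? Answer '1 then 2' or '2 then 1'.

Order 1 then 2:
  1 Stop Lenition: [ugidsod] → [uhidsod]
  2 Pre-h Lowering: [uhidsod] → [ohidsod]
  result: [ohidsod]
Order 2 then 1:
  2 Pre-h Lowering: no change — [ugidsod]
  1 Stop Lenition: [ugidsod] → [uhidsod]
  result: [uhidsod]

2 then 1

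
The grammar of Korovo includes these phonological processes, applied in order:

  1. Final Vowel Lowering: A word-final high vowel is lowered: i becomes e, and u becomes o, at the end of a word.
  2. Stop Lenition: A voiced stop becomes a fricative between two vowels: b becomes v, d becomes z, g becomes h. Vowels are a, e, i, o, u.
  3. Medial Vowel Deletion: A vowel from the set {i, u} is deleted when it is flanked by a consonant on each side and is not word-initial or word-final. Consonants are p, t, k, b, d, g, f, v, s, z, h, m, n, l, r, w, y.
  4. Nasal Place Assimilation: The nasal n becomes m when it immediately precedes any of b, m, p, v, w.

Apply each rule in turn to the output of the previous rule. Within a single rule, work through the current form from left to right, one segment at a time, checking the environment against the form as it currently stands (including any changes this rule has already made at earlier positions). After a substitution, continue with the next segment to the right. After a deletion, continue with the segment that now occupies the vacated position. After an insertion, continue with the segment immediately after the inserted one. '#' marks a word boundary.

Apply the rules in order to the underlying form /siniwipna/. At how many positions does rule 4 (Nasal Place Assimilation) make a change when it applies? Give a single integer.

1 Final Vowel Lowering: no change — [siniwipna]
2 Stop Lenition: no change — [siniwipna]
3 Medial Vowel Deletion: [siniwipna] → [snwpna]
4 Nasal Place Assimilation: [snwpna] → [smwpna]
Rule 4 changed 1 position(s).

1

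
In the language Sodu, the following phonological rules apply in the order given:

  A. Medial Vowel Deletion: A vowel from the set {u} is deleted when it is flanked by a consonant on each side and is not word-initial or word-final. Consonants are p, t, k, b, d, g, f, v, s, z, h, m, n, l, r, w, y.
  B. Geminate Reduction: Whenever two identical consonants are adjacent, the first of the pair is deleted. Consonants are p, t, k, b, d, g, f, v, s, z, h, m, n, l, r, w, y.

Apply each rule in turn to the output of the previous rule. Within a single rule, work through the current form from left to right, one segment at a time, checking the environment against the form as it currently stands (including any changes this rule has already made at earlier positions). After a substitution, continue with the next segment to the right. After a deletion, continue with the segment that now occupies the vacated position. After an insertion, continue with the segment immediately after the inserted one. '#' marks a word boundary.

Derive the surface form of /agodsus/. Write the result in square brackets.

[agods]

A Medial Vowel Deletion: [agodsus] → [agodss]
B Geminate Reduction: [agodss] → [agods]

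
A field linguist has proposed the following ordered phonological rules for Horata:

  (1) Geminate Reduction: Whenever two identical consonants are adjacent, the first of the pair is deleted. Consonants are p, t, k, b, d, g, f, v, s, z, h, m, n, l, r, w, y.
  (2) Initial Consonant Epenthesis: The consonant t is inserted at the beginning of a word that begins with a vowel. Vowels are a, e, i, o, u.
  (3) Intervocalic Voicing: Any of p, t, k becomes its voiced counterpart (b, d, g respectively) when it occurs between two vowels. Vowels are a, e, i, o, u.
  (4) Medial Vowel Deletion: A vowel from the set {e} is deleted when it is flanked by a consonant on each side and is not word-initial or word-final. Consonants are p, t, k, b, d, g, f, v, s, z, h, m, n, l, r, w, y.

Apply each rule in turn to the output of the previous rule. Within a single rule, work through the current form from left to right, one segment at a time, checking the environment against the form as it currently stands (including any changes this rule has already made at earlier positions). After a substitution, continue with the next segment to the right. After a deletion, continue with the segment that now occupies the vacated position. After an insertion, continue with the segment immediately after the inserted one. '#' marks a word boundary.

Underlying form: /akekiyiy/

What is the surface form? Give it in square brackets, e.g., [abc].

[taggiyiy]

(1) Geminate Reduction: no change — [akekiyiy]
(2) Initial Consonant Epenthesis: [akekiyiy] → [takekiyiy]
(3) Intervocalic Voicing: [takekiyiy] → [tagegiyiy]
(4) Medial Vowel Deletion: [tagegiyiy] → [taggiyiy]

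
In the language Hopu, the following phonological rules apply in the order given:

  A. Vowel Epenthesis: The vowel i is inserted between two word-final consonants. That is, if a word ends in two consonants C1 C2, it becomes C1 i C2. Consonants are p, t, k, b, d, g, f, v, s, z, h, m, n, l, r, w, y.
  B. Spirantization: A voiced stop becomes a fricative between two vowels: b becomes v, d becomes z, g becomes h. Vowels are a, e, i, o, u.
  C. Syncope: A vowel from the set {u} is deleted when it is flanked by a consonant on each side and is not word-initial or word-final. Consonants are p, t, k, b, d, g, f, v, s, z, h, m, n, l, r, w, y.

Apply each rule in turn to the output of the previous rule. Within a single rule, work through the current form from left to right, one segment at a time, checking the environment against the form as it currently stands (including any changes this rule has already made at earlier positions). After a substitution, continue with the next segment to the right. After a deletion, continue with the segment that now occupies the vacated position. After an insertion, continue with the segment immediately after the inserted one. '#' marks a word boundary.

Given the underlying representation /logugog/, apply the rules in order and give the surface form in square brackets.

[lohhog]

A Vowel Epenthesis: no change — [logugog]
B Spirantization: [logugog] → [lohuhog]
C Syncope: [lohuhog] → [lohhog]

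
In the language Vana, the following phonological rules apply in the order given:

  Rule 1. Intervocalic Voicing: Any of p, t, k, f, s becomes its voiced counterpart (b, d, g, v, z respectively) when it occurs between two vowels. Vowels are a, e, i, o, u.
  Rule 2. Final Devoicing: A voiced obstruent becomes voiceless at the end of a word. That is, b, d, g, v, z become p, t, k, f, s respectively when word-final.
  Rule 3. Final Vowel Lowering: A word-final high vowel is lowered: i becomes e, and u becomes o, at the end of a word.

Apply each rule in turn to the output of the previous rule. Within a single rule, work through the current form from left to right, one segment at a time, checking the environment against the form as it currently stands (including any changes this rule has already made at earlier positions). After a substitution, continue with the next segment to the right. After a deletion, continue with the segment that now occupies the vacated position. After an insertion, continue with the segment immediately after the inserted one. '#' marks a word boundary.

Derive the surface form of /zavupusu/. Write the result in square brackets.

Rule 1 Intervocalic Voicing: [zavupusu] → [zavubuzu]
Rule 2 Final Devoicing: no change — [zavubuzu]
Rule 3 Final Vowel Lowering: [zavubuzu] → [zavubuzo]

[zavubuzo]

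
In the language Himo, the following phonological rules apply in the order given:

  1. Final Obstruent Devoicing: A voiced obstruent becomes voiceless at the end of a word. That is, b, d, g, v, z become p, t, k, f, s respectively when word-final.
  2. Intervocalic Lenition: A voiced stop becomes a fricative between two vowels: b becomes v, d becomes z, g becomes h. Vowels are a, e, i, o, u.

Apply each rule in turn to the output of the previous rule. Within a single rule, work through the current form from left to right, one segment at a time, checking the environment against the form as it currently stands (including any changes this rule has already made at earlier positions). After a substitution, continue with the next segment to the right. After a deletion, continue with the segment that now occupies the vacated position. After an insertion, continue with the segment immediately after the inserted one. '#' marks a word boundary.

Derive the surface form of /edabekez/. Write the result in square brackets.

1 Final Obstruent Devoicing: [edabekez] → [edabekes]
2 Intervocalic Lenition: [edabekes] → [ezavekes]

[ezavekes]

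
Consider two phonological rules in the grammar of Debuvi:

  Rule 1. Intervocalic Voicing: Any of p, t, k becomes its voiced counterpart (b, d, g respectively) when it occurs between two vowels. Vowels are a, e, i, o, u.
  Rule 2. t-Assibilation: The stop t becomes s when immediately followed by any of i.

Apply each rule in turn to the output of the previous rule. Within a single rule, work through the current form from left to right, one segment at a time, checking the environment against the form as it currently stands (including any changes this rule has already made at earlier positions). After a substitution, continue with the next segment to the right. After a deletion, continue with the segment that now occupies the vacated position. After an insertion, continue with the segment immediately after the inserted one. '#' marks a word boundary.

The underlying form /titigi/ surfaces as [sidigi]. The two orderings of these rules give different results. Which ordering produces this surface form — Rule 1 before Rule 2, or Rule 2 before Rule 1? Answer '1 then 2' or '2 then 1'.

Order 1 then 2:
  1 Intervocalic Voicing: [titigi] → [tidigi]
  2 t-Assibilation: [tidigi] → [sidigi]
  result: [sidigi]
Order 2 then 1:
  2 t-Assibilation: [titigi] → [sisigi]
  1 Intervocalic Voicing: no change — [sisigi]
  result: [sisigi]

1 then 2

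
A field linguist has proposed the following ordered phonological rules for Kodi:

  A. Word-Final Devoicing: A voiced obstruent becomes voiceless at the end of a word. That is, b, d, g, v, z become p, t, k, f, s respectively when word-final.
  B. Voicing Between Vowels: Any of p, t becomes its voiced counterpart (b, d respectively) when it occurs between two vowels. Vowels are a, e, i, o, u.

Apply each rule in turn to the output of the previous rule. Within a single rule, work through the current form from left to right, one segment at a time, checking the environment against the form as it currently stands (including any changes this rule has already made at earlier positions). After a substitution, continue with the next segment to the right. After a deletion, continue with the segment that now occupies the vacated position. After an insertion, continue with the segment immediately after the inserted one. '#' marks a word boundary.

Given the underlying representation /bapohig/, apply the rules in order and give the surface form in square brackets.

A Word-Final Devoicing: [bapohig] → [bapohik]
B Voicing Between Vowels: [bapohik] → [babohik]

[babohik]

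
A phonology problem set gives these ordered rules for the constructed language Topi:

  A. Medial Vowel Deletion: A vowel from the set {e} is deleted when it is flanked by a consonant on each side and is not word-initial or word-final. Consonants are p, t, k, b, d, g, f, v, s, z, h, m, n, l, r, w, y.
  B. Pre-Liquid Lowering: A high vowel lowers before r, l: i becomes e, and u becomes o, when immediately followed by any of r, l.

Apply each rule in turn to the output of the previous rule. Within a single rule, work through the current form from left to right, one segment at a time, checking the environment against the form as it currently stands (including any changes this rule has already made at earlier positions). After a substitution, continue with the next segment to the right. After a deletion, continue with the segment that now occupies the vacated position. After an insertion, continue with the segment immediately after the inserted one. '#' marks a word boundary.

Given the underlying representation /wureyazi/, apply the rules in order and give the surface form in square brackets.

[woryazi]

A Medial Vowel Deletion: [wureyazi] → [wuryazi]
B Pre-Liquid Lowering: [wuryazi] → [woryazi]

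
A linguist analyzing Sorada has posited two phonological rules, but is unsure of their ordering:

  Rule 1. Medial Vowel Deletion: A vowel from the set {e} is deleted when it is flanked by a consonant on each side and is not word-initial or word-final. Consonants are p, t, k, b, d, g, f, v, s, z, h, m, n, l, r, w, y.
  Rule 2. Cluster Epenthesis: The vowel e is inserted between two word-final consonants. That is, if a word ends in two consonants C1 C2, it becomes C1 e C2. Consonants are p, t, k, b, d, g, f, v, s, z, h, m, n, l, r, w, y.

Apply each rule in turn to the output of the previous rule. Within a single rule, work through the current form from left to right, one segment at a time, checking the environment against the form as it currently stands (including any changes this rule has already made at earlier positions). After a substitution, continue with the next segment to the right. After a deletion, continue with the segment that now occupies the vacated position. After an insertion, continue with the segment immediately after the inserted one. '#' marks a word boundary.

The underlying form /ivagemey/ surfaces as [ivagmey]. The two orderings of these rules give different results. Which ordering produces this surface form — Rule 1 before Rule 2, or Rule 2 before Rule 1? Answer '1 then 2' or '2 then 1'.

Order 1 then 2:
  1 Medial Vowel Deletion: [ivagemey] → [ivagmy]
  2 Cluster Epenthesis: [ivagmy] → [ivagmey]
  result: [ivagmey]
Order 2 then 1:
  2 Cluster Epenthesis: no change — [ivagemey]
  1 Medial Vowel Deletion: [ivagemey] → [ivagmy]
  result: [ivagmy]

1 then 2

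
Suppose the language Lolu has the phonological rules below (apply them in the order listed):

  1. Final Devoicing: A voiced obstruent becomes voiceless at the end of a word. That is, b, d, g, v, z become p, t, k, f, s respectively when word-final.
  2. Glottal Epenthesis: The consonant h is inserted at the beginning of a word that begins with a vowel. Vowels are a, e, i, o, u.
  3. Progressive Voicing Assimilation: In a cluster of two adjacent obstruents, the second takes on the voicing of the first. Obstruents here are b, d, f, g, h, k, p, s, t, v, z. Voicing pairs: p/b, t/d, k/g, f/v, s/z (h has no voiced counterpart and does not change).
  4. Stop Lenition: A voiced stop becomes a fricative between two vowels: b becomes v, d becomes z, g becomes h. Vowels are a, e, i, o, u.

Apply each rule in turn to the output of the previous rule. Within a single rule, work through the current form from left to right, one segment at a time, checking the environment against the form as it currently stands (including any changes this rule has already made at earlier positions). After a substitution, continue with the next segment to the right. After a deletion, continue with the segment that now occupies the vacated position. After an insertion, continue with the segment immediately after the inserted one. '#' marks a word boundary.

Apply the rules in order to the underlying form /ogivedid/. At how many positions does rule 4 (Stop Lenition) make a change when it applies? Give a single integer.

2

1 Final Devoicing: [ogivedid] → [ogivedit]
2 Glottal Epenthesis: [ogivedit] → [hogivedit]
3 Progressive Voicing Assimilation: no change — [hogivedit]
4 Stop Lenition: [hogivedit] → [hohivezit]
Rule 4 changed 2 position(s).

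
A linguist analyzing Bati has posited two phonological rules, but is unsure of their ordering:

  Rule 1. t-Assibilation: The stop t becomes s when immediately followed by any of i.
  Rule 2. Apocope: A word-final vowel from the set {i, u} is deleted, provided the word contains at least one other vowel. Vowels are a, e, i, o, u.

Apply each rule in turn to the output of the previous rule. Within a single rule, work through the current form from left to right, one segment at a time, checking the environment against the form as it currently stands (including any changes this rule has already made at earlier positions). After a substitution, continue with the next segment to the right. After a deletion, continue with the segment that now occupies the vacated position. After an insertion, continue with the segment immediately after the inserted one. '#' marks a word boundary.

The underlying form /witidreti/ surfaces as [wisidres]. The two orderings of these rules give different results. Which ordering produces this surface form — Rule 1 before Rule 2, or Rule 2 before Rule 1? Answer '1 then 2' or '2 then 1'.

Order 1 then 2:
  1 t-Assibilation: [witidreti] → [wisidresi]
  2 Apocope: [wisidresi] → [wisidres]
  result: [wisidres]
Order 2 then 1:
  2 Apocope: [witidreti] → [witidret]
  1 t-Assibilation: [witidret] → [wisidret]
  result: [wisidret]

1 then 2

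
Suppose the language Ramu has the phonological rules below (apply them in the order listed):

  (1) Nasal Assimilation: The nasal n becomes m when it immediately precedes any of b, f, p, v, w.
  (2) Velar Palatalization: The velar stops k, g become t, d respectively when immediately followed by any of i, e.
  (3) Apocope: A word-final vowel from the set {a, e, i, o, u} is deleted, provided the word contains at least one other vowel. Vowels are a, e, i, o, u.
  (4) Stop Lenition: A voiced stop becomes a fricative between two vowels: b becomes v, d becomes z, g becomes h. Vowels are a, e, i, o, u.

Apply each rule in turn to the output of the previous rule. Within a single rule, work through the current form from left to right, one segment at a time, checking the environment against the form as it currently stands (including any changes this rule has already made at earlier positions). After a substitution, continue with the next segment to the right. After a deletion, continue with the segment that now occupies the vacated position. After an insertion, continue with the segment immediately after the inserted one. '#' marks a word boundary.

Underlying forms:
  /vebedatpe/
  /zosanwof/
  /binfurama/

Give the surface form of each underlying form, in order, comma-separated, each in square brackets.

/vebedatpe/:
  (1) Nasal Assimilation: no change — [vebedatpe]
  (2) Velar Palatalization: no change — [vebedatpe]
  (3) Apocope: [vebedatpe] → [vebedatp]
  (4) Stop Lenition: [vebedatp] → [vevezatp]
/zosanwof/:
  (1) Nasal Assimilation: [zosanwof] → [zosamwof]
  (2) Velar Palatalization: no change — [zosamwof]
  (3) Apocope: no change — [zosamwof]
  (4) Stop Lenition: no change — [zosamwof]
/binfurama/:
  (1) Nasal Assimilation: [binfurama] → [bimfurama]
  (2) Velar Palatalization: no change — [bimfurama]
  (3) Apocope: [bimfurama] → [bimfuram]
  (4) Stop Lenition: no change — [bimfuram]

[vevezatp], [zosamwof], [bimfuram]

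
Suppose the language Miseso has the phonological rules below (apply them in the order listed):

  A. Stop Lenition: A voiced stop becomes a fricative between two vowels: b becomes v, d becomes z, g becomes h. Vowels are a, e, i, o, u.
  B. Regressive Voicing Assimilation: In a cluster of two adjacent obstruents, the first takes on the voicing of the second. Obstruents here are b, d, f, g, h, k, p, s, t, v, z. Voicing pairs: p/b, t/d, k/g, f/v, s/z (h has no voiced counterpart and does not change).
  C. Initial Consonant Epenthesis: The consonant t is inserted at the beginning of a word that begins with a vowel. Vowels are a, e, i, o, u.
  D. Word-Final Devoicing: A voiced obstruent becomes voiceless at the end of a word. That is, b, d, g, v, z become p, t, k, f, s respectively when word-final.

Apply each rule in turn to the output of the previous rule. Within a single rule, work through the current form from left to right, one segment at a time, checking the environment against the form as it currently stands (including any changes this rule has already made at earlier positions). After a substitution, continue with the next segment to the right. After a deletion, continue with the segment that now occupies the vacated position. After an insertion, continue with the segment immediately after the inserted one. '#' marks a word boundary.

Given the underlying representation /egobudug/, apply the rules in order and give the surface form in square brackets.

A Stop Lenition: [egobudug] → [ehovuzug]
B Regressive Voicing Assimilation: no change — [ehovuzug]
C Initial Consonant Epenthesis: [ehovuzug] → [tehovuzug]
D Word-Final Devoicing: [tehovuzug] → [tehovuzuk]

[tehovuzuk]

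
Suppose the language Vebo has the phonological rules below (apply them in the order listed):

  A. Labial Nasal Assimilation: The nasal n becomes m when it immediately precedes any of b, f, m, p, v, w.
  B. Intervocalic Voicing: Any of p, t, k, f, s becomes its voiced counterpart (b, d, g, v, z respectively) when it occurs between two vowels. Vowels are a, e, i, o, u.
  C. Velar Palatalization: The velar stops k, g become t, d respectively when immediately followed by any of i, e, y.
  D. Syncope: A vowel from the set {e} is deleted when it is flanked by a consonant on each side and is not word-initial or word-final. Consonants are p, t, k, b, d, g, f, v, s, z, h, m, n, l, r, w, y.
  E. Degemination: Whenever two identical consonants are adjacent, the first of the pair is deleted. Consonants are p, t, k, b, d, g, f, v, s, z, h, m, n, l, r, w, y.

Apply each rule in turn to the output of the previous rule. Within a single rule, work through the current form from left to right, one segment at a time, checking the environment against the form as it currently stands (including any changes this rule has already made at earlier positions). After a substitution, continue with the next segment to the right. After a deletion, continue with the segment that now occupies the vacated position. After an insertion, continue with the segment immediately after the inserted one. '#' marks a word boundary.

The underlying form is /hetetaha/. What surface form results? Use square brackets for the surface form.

A Labial Nasal Assimilation: no change — [hetetaha]
B Intervocalic Voicing: [hetetaha] → [hededaha]
C Velar Palatalization: no change — [hededaha]
D Syncope: [hededaha] → [hddaha]
E Degemination: [hddaha] → [hdaha]

[hdaha]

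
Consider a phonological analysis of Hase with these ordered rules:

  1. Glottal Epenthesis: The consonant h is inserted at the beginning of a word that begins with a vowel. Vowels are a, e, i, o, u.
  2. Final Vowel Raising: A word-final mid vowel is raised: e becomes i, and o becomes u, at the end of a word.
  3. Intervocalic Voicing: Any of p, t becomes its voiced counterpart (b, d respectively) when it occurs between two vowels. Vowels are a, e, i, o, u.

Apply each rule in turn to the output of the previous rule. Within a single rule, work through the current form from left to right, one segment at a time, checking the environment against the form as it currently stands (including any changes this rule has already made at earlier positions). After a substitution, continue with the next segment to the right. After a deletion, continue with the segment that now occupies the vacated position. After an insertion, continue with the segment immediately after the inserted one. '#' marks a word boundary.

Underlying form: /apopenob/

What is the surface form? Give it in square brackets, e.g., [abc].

[habobenob]

1 Glottal Epenthesis: [apopenob] → [hapopenob]
2 Final Vowel Raising: no change — [hapopenob]
3 Intervocalic Voicing: [hapopenob] → [habobenob]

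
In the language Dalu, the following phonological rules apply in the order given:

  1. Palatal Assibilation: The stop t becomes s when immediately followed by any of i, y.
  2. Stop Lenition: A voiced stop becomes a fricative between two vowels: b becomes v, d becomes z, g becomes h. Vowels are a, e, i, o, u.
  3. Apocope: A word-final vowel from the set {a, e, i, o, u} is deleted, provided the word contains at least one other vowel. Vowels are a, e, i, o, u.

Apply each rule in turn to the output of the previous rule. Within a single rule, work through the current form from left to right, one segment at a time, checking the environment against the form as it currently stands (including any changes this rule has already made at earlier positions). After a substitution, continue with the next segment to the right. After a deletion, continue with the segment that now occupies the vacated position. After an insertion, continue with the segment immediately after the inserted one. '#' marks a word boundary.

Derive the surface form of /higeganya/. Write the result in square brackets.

1 Palatal Assibilation: no change — [higeganya]
2 Stop Lenition: [higeganya] → [hihehanya]
3 Apocope: [hihehanya] → [hihehany]

[hihehany]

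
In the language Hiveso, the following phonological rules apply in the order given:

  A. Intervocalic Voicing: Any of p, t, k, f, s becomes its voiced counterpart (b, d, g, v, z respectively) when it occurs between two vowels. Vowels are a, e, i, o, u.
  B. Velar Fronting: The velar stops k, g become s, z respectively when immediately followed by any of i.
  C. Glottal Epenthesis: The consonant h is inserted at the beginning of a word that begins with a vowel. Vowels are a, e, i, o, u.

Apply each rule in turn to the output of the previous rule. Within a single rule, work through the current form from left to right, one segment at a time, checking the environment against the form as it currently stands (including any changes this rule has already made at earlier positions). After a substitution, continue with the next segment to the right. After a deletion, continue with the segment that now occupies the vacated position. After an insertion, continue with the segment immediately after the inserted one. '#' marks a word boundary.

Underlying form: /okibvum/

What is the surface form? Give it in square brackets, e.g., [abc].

[hozibvum]

A Intervocalic Voicing: [okibvum] → [ogibvum]
B Velar Fronting: [ogibvum] → [ozibvum]
C Glottal Epenthesis: [ozibvum] → [hozibvum]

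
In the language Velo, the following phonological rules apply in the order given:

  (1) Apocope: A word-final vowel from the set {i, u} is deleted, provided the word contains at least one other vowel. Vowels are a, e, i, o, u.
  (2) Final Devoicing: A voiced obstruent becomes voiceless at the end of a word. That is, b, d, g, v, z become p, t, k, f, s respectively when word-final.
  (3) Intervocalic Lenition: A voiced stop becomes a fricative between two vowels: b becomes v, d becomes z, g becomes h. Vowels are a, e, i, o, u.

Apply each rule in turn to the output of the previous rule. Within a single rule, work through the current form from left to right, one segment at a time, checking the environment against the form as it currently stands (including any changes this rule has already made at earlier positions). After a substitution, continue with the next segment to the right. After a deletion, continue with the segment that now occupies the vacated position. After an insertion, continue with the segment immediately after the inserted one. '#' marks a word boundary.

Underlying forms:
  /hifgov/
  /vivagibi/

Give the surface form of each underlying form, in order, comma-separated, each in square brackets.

/hifgov/:
  (1) Apocope: no change — [hifgov]
  (2) Final Devoicing: [hifgov] → [hifgof]
  (3) Intervocalic Lenition: no change — [hifgof]
/vivagibi/:
  (1) Apocope: [vivagibi] → [vivagib]
  (2) Final Devoicing: [vivagib] → [vivagip]
  (3) Intervocalic Lenition: [vivagip] → [vivahip]

[hifgof], [vivahip]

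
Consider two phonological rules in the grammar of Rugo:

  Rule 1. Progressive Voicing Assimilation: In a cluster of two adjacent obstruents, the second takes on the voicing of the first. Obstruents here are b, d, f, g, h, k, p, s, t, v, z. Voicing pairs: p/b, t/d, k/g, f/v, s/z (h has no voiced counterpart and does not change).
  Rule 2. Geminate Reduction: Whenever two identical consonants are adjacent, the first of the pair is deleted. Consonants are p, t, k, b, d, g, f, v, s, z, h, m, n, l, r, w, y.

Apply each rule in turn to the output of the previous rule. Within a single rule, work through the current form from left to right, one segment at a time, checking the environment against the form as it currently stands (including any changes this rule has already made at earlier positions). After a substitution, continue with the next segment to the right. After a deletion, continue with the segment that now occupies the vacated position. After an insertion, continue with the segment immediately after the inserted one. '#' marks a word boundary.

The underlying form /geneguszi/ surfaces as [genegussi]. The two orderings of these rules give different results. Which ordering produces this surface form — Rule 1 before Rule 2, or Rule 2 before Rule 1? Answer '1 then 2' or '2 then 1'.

Order 1 then 2:
  1 Progressive Voicing Assimilation: [geneguszi] → [genegussi]
  2 Geminate Reduction: [genegussi] → [genegusi]
  result: [genegusi]
Order 2 then 1:
  2 Geminate Reduction: no change — [geneguszi]
  1 Progressive Voicing Assimilation: [geneguszi] → [genegussi]
  result: [genegussi]

2 then 1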